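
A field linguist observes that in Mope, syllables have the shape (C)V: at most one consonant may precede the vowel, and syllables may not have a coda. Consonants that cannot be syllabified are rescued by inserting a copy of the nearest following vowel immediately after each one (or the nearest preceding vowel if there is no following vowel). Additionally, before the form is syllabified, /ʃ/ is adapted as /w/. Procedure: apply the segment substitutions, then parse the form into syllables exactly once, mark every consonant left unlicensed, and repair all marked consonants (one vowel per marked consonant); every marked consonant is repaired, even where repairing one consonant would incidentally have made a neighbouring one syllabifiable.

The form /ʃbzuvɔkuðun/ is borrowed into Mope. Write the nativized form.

Substitution: /ʃ/ → /w/, giving /wbzuvɔkuðun/.
The consonants /w/, /b/, /n/ cannot be parsed into a legal (C)V syllable (no codas are permitted; onsets are limited to one consonant).
Epenthesis after each stranded consonant: /w/ → /wu/, /b/ → /bu/, /n/ → /nu/.

wubuzuvɔkuðunu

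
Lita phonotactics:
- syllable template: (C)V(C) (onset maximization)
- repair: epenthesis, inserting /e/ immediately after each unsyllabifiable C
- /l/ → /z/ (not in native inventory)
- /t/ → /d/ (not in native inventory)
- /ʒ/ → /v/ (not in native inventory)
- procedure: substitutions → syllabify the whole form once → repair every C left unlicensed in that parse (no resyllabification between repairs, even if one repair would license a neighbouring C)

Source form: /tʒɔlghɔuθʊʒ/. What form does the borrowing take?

devɔzgehɔuθʊv

Substitution: /t/ → /d/, /ʒ/ → /v/, /l/ → /z/, giving /dvɔzghɔuθʊv/.
Syllabifying with onset maximization leaves /d/, /g/ stranded (at most one coda consonant is licensed; onsets are limited to one consonant).
Inserting the epenthetic vowel yields /d/ → /de/, /g/ → /ge/.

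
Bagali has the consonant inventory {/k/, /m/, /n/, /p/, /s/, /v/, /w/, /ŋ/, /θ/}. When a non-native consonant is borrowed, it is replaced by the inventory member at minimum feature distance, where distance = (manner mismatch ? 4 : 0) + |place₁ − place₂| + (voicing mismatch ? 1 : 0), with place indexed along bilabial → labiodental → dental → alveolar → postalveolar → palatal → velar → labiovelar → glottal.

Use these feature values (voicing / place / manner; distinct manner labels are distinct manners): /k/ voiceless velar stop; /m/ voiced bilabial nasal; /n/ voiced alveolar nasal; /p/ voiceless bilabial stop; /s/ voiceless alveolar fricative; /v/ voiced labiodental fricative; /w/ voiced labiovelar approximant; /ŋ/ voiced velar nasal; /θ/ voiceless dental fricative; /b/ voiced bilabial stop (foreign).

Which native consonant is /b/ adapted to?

p

/p/ is closest: same manner (stop), place distance 0 (bilabial→bilabial), voicing differs (+1); total 1. Next closest is /m/ at distance 4.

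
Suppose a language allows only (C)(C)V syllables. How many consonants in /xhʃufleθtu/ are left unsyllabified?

Syllabifying with onset maximization leaves /x/ stranded (no codas are permitted; onsets may contain at most 2 consonants).

1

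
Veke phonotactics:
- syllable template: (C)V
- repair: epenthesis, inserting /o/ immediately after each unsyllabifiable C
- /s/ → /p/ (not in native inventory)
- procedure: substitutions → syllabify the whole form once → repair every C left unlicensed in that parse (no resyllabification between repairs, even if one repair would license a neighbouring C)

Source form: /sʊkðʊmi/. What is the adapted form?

pʊkoðʊmi

Substitution: /s/ → /p/, giving /pʊkðʊmi/.
The consonants /k/ cannot be parsed into a legal (C)V syllable (no codas are permitted; onsets are limited to one consonant).
Inserting the epenthetic vowel yields /k/ → /ko/.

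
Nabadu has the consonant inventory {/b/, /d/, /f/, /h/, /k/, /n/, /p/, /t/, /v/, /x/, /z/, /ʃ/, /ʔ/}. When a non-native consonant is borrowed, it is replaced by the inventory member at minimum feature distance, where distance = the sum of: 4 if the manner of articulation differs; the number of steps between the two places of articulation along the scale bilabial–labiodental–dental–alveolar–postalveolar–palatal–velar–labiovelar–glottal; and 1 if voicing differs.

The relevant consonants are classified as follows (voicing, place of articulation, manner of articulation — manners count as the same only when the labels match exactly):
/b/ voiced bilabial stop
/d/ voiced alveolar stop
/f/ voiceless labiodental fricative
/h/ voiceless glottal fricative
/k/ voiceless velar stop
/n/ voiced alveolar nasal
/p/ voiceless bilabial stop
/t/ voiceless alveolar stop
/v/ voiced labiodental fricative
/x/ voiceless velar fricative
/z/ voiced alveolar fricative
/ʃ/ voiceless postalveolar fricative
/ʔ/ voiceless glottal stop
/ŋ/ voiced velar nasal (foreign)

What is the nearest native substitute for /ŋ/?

n

/n/ is closest: same manner (nasal), place distance 3 (velar→alveolar), same voicing; total 3. Next closest is /k/ at distance 5.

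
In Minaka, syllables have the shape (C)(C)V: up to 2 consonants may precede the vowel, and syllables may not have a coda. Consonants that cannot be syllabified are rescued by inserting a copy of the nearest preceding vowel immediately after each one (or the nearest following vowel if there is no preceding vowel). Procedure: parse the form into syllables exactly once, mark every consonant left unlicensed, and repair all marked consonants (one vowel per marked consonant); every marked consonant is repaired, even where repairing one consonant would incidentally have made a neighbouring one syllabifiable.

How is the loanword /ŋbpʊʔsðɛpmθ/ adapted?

ŋʊbpʊʔʊsðɛpɛmɛθɛ

Under (C)(C)V, the unsyllabifiable consonants are /ŋ/, /ʔ/, /p/, /m/, /θ/ (no codas are permitted; onsets may contain at most 2 consonants).
Epenthesis after each stranded consonant: /ŋ/ → /ŋʊ/, /ʔ/ → /ʔʊ/, /p/ → /pɛ/, /m/ → /mɛ/, /θ/ → /θɛ/.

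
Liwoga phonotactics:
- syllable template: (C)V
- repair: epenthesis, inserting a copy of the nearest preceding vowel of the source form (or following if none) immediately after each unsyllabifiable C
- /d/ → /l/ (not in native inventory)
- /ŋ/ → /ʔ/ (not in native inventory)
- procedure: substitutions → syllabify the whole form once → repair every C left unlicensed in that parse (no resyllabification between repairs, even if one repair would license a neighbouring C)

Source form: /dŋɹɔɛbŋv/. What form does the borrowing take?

lɔʔɔɹɔɛbɛʔɛvɛ

Substitution: /d/ → /l/, /ŋ/ → /ʔ/, giving /lʔɹɔɛbʔv/.
Under (C)V, the unsyllabifiable consonants are /l/, /ʔ/, /b/, /ʔ/, /v/ (no codas are permitted; onsets are limited to one consonant).
Each unlicensed consonant becomes the onset of a new syllable: /l/ → /lɔ/, /ʔ/ → /ʔɔ/, /b/ → /bɛ/, /ʔ/ → /ʔɛ/, /v/ → /vɛ/.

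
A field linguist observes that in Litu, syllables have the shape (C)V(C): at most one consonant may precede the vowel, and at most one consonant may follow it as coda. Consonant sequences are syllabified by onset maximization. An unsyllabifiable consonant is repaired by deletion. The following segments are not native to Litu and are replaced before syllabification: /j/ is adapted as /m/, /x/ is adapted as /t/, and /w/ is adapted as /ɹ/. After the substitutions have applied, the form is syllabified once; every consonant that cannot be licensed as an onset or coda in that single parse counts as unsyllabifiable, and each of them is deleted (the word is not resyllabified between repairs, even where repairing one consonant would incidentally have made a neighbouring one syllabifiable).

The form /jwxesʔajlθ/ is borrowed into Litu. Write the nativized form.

Substitution: /j/ → /m/, /w/ → /ɹ/, /x/ → /t/, giving /mɹtesʔamlθ/.
Syllabifying with onset maximization leaves /m/, /ɹ/, /l/, /θ/ stranded (at most one coda consonant is licensed; onsets are limited to one consonant).
Deleting the stranded consonants removes /m/, /ɹ/, /l/, /θ/.

tesʔam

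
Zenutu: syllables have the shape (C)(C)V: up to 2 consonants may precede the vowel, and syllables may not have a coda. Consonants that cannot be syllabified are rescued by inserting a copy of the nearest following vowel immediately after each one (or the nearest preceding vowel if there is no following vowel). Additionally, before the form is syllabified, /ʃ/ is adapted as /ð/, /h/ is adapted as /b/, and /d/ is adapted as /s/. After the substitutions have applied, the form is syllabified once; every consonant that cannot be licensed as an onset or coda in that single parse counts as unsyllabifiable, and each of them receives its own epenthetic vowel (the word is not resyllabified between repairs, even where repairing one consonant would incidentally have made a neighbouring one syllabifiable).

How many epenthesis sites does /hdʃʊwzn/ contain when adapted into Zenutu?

After substitution the input is /bsðʊwzn/.
The unsyllabifiable consonants are /b/, /w/, /z/, /n/; each receives one epenthetic vowel.

4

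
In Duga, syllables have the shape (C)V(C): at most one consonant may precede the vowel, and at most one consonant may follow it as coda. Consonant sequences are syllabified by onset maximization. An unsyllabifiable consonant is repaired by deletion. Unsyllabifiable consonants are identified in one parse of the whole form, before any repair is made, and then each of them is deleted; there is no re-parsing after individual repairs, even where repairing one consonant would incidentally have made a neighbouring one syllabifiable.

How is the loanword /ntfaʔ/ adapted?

Syllabifying with onset maximization leaves /n/, /t/ stranded (at most one coda consonant is licensed; onsets are limited to one consonant).
Deletion applies to /n/, /t/.

faʔ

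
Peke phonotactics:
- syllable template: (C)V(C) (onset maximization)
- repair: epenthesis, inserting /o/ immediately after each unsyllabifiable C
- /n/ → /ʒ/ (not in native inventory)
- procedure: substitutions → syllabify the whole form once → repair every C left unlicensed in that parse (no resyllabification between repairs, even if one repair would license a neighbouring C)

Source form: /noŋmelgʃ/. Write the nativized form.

ʒoŋmelgoʃo

Substitution: /n/ → /ʒ/, giving /ʒoŋmelgʃ/.
Under (C)V(C), the unsyllabifiable consonants are /g/, /ʃ/ (at most one coda consonant is licensed; onsets are limited to one consonant).
Epenthesis after each stranded consonant: /g/ → /go/, /ʃ/ → /ʃo/.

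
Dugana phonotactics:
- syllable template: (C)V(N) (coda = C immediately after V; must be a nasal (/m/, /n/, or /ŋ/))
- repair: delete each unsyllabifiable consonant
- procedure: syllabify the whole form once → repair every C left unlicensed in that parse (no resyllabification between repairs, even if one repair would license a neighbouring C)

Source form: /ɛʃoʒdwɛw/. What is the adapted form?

Under (C)V(N), the unsyllabifiable consonants are /ʒ/, /d/, /w/ (only a nasal (/m/, /n/, or /ŋ/) is licensed in coda position; onsets are limited to one consonant).
Each unlicensed consonant is deleted: /ʒ/, /d/, /w/.

ɛʃowɛ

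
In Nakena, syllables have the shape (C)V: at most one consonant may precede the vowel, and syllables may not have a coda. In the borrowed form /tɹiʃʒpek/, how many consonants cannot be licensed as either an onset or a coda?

Under (C)V, the unsyllabifiable consonants are /t/, /ʃ/, /ʒ/, /k/ (no codas are permitted; onsets are limited to one consonant).

4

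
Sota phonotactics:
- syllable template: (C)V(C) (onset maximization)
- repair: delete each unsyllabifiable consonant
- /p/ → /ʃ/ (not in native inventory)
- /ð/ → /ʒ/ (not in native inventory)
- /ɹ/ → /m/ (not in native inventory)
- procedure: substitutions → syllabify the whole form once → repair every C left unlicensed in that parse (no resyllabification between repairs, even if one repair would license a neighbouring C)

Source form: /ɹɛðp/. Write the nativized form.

Substitution: /ɹ/ → /m/, /ð/ → /ʒ/, /p/ → /ʃ/, giving /mɛʒʃ/.
Syllabifying with onset maximization leaves /ʃ/ stranded (at most one coda consonant is licensed; onsets are limited to one consonant).
Deletion applies to /ʃ/.

mɛʒ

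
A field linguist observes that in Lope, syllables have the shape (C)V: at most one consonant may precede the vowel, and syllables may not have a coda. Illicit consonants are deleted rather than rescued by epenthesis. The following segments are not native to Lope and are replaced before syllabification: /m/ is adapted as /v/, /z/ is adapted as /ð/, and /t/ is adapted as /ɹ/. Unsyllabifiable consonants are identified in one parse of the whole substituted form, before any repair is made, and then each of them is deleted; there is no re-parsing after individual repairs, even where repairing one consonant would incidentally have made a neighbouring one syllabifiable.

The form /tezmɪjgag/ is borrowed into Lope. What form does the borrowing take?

ɹevɪga

Substitution: /t/ → /ɹ/, /z/ → /ð/, /m/ → /v/, giving /ɹeðvɪjgag/.
Under (C)V, the unsyllabifiable consonants are /ð/, /j/, /g/ (no codas are permitted; onsets are limited to one consonant).
Each unlicensed consonant is deleted: /ð/, /j/, /g/.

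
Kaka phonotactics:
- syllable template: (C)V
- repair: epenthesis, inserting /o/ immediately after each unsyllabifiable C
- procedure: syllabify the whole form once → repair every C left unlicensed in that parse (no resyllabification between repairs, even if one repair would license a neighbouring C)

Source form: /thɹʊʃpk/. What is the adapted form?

Syllabifying with onset maximization leaves /t/, /h/, /ʃ/, /p/, /k/ stranded (no codas are permitted; onsets are limited to one consonant).
Each unlicensed consonant becomes the onset of a new syllable: /t/ → /to/, /h/ → /ho/, /ʃ/ → /ʃo/, /p/ → /po/, /k/ → /ko/.

tohoɹʊʃopoko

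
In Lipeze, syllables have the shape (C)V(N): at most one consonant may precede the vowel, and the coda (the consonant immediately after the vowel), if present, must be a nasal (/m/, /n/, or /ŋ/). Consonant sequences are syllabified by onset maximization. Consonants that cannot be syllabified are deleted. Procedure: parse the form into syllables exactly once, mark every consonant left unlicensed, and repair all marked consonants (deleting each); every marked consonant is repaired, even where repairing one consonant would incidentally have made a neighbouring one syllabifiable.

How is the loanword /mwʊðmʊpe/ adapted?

Under (C)V(N), the unsyllabifiable consonants are /m/, /ð/ (only a nasal (/m/, /n/, or /ŋ/) is licensed in coda position; onsets are limited to one consonant).
Deleting the stranded consonants removes /m/, /ð/.

wʊmʊpe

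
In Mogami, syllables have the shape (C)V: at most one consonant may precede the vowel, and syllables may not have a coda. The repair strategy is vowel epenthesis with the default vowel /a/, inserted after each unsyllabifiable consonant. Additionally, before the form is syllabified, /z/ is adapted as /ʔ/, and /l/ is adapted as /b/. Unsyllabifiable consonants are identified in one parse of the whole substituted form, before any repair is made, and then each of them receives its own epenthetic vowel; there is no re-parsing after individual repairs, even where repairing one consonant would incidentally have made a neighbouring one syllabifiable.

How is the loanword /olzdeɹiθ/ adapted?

obaʔadeɹiθa

Substitution: /l/ → /b/, /z/ → /ʔ/, giving /obʔdeɹiθ/.
Under (C)V, the unsyllabifiable consonants are /b/, /ʔ/, /θ/ (no codas are permitted; onsets are limited to one consonant).
Each unlicensed consonant becomes the onset of a new syllable: /b/ → /ba/, /ʔ/ → /ʔa/, /θ/ → /θa/.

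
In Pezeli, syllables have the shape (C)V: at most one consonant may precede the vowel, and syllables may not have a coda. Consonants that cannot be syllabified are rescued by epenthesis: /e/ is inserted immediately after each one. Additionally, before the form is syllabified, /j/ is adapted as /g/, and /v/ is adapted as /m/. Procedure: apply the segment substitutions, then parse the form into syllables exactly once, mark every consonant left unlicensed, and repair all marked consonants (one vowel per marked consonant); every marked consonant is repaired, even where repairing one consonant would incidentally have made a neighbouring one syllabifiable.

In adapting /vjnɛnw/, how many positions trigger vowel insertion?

4

After substitution the input is /mgnɛnw/.
The unsyllabifiable consonants are /m/, /g/, /n/, /w/; each receives one epenthetic vowel.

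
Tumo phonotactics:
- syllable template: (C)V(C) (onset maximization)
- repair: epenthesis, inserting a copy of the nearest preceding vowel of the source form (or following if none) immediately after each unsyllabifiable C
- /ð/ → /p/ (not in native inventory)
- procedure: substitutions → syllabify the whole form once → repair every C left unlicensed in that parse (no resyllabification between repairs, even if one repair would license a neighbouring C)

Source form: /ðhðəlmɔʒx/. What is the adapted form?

Substitution: /ð/ → /p/, giving /phpəlmɔʒx/.
Syllabifying with onset maximization leaves /p/, /h/, /x/ stranded (at most one coda consonant is licensed; onsets are limited to one consonant).
Epenthesis after each stranded consonant: /p/ → /pə/, /h/ → /hə/, /x/ → /xɔ/.

pəhəpəlmɔʒxɔ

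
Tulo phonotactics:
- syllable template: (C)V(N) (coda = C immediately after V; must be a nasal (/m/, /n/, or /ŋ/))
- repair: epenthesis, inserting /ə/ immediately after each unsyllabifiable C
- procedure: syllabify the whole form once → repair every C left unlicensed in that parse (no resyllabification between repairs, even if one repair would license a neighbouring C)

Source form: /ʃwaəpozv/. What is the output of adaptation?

Under (C)V(N), the unsyllabifiable consonants are /ʃ/, /z/, /v/ (only a nasal (/m/, /n/, or /ŋ/) is licensed in coda position; onsets are limited to one consonant).
Inserting the epenthetic vowel yields /ʃ/ → /ʃə/, /z/ → /zə/, /v/ → /və/.

ʃəwaəpozəvə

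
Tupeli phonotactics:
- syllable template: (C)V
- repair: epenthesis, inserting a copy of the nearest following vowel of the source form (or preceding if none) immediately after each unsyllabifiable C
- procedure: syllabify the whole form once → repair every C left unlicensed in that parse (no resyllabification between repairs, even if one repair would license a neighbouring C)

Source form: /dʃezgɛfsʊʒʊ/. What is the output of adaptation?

Syllabifying with onset maximization leaves /d/, /z/, /f/ stranded (no codas are permitted; onsets are limited to one consonant).
Inserting the epenthetic vowel yields /d/ → /de/, /z/ → /zɛ/, /f/ → /fʊ/.

deʃezɛgɛfʊsʊʒʊ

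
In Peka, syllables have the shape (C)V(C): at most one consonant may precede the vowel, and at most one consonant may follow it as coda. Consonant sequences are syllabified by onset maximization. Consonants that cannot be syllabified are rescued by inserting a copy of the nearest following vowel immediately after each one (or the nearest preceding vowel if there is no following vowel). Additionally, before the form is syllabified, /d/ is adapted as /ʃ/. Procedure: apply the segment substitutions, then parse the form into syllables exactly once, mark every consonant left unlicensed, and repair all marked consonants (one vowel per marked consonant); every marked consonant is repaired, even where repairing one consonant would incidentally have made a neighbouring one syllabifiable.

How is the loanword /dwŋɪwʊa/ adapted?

ʃɪwɪŋɪwʊa

Substitution: /d/ → /ʃ/, giving /ʃwŋɪwʊa/.
The consonants /ʃ/, /w/ cannot be parsed into a legal (C)V(C) syllable (at most one coda consonant is licensed; onsets are limited to one consonant).
Epenthesis after each stranded consonant: /ʃ/ → /ʃɪ/, /w/ → /wɪ/.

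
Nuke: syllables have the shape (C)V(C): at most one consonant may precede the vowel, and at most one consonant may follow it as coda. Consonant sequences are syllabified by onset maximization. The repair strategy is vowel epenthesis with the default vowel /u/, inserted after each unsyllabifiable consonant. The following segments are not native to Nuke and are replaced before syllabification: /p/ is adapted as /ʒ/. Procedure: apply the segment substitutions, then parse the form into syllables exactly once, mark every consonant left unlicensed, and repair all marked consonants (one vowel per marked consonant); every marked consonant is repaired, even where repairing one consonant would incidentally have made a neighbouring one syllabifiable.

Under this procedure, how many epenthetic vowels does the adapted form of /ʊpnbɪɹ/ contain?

1

After substitution the input is /ʊʒnbɪɹ/.
The unsyllabifiable consonants are /n/; each receives one epenthetic vowel.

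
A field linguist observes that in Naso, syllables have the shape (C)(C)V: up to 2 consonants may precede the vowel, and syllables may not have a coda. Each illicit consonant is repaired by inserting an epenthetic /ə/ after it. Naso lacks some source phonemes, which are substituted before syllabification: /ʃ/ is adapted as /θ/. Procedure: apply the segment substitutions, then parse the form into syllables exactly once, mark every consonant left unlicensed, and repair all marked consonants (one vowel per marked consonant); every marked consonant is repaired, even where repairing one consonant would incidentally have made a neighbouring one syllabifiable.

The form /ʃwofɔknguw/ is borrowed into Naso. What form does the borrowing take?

θwofɔkənguwə

Substitution: /ʃ/ → /θ/, giving /θwofɔknguw/.
The consonants /k/, /w/ cannot be parsed into a legal (C)(C)V syllable (no codas are permitted; onsets may contain at most 2 consonants).
Inserting the epenthetic vowel yields /k/ → /kə/, /w/ → /wə/.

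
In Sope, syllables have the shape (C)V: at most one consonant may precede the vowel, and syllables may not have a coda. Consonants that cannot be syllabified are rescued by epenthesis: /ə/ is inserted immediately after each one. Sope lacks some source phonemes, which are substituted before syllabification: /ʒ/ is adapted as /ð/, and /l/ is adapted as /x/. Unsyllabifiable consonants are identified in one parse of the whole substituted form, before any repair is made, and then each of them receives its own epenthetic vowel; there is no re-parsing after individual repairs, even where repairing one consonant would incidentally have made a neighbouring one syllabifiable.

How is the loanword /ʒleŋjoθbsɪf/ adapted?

ðəxeŋəjoθəbəsɪfə

Substitution: /ʒ/ → /ð/, /l/ → /x/, giving /ðxeŋjoθbsɪf/.
Under (C)V, the unsyllabifiable consonants are /ð/, /ŋ/, /θ/, /b/, /f/ (no codas are permitted; onsets are limited to one consonant).
Each unlicensed consonant becomes the onset of a new syllable: /ð/ → /ðə/, /ŋ/ → /ŋə/, /θ/ → /θə/, /b/ → /bə/, /f/ → /fə/.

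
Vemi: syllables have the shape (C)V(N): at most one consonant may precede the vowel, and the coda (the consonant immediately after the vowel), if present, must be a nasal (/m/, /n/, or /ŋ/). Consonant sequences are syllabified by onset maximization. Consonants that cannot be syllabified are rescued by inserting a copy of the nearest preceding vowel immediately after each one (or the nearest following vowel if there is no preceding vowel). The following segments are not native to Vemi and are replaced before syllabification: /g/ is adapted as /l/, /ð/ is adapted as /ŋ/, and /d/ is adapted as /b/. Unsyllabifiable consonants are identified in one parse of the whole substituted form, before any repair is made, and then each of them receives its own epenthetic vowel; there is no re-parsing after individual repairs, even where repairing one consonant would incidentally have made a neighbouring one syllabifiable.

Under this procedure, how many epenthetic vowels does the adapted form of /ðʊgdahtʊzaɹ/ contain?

3

After substitution the input is /ŋʊlbahtʊzaɹ/.
The unsyllabifiable consonants are /l/, /h/, /ɹ/; each receives one epenthetic vowel.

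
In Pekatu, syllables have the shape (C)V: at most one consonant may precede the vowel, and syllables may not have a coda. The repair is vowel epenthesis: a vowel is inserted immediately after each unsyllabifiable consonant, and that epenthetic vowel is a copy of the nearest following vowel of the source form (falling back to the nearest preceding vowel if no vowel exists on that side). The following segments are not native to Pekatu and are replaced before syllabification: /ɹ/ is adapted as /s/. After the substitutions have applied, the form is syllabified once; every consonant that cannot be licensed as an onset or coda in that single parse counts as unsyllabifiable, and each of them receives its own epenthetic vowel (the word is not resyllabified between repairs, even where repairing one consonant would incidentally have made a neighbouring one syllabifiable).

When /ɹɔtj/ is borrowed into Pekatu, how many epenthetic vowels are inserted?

After substitution the input is /sɔtj/.
The unsyllabifiable consonants are /t/, /j/; each receives one epenthetic vowel.

2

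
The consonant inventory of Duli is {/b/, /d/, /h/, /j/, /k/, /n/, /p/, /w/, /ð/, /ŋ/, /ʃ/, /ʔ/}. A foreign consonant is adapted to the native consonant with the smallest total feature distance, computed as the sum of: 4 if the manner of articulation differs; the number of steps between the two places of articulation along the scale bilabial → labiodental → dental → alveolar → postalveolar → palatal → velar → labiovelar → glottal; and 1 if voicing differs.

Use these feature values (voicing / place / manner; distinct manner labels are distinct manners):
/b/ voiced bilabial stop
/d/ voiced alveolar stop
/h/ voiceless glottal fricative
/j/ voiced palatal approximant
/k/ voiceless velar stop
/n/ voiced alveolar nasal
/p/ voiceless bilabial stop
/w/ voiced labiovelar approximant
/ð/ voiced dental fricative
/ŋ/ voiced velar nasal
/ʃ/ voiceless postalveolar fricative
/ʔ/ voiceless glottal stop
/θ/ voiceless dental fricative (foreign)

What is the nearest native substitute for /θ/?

ð

/ð/ is closest: same manner (fricative), place distance 0 (dental→dental), voicing differs (+1); total 1. Next closest is /ʃ/ at distance 2.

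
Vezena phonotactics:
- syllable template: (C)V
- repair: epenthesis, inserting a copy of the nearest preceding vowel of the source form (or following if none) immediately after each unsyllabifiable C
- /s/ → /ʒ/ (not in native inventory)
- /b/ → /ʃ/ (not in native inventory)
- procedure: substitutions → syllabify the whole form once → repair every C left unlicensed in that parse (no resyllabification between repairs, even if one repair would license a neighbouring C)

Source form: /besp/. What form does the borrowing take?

ʃeʒepe

Substitution: /b/ → /ʃ/, /s/ → /ʒ/, giving /ʃeʒp/.
Under (C)V, the unsyllabifiable consonants are /ʒ/, /p/ (no codas are permitted; onsets are limited to one consonant).
Epenthesis after each stranded consonant: /ʒ/ → /ʒe/, /p/ → /pe/.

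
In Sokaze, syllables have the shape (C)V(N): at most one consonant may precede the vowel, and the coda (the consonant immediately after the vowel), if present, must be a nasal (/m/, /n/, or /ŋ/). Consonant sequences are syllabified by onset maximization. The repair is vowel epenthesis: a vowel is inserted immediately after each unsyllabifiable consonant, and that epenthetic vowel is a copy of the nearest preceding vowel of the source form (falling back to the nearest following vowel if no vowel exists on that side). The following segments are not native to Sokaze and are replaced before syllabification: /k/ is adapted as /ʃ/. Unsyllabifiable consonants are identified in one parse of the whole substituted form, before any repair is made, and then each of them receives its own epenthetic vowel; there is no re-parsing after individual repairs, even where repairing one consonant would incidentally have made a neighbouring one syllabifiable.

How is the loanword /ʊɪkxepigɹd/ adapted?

Substitution: /k/ → /ʃ/, giving /ʊɪʃxepigɹd/.
Syllabifying with onset maximization leaves /ʃ/, /g/, /ɹ/, /d/ stranded (only a nasal (/m/, /n/, or /ŋ/) is licensed in coda position; onsets are limited to one consonant).
Each unlicensed consonant becomes the onset of a new syllable: /ʃ/ → /ʃɪ/, /g/ → /gi/, /ɹ/ → /ɹi/, /d/ → /di/.

ʊɪʃɪxepigiɹidi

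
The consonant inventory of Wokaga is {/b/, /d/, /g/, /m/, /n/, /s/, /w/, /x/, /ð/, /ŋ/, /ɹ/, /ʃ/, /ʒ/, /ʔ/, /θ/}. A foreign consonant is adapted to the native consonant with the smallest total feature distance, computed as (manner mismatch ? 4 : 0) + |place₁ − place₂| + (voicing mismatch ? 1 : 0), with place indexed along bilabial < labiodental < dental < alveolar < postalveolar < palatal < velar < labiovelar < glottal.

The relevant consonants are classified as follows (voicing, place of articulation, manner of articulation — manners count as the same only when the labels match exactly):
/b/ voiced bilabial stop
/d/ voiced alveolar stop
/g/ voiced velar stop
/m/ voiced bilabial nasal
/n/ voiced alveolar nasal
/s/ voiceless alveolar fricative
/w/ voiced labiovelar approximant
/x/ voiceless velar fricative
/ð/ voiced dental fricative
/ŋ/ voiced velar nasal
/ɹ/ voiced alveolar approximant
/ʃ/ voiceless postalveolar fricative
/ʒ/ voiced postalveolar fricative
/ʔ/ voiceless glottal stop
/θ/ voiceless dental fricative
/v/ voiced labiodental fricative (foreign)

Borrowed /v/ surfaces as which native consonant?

ð

/ð/ is closest: same manner (fricative), place distance 1 (labiodental→dental), same voicing; total 1. Next closest is /θ/ at distance 2.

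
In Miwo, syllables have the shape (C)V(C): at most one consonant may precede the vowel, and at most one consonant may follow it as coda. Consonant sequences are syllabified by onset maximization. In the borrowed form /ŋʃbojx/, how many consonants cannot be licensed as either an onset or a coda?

3

Under (C)V(C), the unsyllabifiable consonants are /ŋ/, /ʃ/, /x/ (at most one coda consonant is licensed; onsets are limited to one consonant).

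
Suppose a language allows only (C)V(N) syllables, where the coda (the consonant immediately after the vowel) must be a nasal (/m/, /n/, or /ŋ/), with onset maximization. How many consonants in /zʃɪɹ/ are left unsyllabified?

Syllabifying with onset maximization leaves /z/, /ɹ/ stranded (only a nasal (/m/, /n/, or /ŋ/) is licensed in coda position; onsets are limited to one consonant).

2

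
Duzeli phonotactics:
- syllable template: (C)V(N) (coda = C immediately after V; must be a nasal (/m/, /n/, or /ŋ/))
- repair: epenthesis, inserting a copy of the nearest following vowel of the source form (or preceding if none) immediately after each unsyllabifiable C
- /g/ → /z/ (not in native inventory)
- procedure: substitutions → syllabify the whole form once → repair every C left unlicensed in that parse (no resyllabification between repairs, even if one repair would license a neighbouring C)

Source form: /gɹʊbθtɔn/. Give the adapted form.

zʊɹʊbɔθɔtɔn

Substitution: /g/ → /z/, giving /zɹʊbθtɔn/.
Syllabifying with onset maximization leaves /z/, /b/, /θ/ stranded (only a nasal (/m/, /n/, or /ŋ/) is licensed in coda position; onsets are limited to one consonant).
Epenthesis after each stranded consonant: /z/ → /zʊ/, /b/ → /bɔ/, /θ/ → /θɔ/.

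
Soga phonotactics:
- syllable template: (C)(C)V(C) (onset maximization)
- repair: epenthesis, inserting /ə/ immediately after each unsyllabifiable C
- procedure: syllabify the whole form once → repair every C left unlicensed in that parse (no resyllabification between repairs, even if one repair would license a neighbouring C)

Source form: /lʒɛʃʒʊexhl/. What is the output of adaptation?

Under (C)(C)V(C), the unsyllabifiable consonants are /h/, /l/ (at most one coda consonant is licensed; onsets may contain at most 2 consonants).
Each unlicensed consonant becomes the onset of a new syllable: /h/ → /hə/, /l/ → /lə/.

lʒɛʃʒʊexhələ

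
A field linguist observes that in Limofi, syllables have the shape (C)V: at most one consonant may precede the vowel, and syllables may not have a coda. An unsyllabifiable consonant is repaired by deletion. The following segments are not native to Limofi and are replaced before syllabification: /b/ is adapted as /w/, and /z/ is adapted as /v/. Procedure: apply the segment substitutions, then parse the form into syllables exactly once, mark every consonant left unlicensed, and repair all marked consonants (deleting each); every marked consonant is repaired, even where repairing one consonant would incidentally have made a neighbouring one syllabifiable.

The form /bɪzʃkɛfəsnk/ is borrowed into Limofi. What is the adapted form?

Substitution: /b/ → /w/, /z/ → /v/, giving /wɪvʃkɛfəsnk/.
Syllabifying with onset maximization leaves /v/, /ʃ/, /s/, /n/, /k/ stranded (no codas are permitted; onsets are limited to one consonant).
Deleting the stranded consonants removes /v/, /ʃ/, /s/, /n/, /k/.

wɪkɛfə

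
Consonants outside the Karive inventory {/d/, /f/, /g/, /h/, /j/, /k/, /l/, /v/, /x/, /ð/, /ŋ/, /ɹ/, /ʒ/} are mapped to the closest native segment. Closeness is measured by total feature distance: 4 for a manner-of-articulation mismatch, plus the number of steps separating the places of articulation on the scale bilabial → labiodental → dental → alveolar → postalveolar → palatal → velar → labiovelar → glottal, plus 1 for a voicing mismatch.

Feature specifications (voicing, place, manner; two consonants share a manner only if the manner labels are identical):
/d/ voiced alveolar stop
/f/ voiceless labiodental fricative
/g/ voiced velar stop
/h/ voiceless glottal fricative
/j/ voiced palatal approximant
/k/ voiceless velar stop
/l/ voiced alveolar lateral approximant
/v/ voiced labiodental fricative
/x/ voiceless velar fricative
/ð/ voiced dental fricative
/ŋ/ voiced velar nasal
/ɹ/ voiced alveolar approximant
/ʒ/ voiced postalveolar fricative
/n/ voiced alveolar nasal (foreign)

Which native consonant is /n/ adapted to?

/ŋ/ is closest: same manner (nasal), place distance 3 (alveolar→velar), same voicing; total 3. Next closest is /d/ at distance 4.

ŋ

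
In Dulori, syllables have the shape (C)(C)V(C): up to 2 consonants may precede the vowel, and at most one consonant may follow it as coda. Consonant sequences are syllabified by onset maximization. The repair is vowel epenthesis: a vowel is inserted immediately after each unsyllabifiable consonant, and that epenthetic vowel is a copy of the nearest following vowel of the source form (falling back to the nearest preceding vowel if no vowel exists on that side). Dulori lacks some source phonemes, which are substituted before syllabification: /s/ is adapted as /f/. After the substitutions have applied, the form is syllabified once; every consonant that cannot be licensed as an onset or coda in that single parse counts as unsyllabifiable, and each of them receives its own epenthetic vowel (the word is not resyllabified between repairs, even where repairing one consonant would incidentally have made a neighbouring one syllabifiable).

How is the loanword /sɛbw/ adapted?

Substitution: /s/ → /f/, giving /fɛbw/.
The consonants /w/ cannot be parsed into a legal (C)(C)V(C) syllable (at most one coda consonant is licensed; onsets may contain at most 2 consonants).
Inserting the epenthetic vowel yields /w/ → /wɛ/.

fɛbwɛ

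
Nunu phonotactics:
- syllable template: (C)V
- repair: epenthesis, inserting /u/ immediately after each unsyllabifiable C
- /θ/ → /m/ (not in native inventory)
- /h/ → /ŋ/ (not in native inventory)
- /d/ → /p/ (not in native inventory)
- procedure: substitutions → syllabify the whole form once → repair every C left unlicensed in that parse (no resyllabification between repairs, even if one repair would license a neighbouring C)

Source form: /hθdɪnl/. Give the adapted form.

ŋumupɪnulu

Substitution: /h/ → /ŋ/, /θ/ → /m/, /d/ → /p/, giving /ŋmpɪnl/.
The consonants /ŋ/, /m/, /n/, /l/ cannot be parsed into a legal (C)V syllable (no codas are permitted; onsets are limited to one consonant).
Inserting the epenthetic vowel yields /ŋ/ → /ŋu/, /m/ → /mu/, /n/ → /nu/, /l/ → /lu/.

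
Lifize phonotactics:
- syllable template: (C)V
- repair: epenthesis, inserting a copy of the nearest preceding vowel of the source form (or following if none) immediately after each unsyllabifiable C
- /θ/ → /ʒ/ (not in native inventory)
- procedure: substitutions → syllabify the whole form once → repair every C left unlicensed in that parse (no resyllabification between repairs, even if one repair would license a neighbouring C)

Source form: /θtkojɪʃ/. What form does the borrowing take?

ʒotokojɪʃɪ

Substitution: /θ/ → /ʒ/, giving /ʒtkojɪʃ/.
Under (C)V, the unsyllabifiable consonants are /ʒ/, /t/, /ʃ/ (no codas are permitted; onsets are limited to one consonant).
Epenthesis after each stranded consonant: /ʒ/ → /ʒo/, /t/ → /to/, /ʃ/ → /ʃɪ/.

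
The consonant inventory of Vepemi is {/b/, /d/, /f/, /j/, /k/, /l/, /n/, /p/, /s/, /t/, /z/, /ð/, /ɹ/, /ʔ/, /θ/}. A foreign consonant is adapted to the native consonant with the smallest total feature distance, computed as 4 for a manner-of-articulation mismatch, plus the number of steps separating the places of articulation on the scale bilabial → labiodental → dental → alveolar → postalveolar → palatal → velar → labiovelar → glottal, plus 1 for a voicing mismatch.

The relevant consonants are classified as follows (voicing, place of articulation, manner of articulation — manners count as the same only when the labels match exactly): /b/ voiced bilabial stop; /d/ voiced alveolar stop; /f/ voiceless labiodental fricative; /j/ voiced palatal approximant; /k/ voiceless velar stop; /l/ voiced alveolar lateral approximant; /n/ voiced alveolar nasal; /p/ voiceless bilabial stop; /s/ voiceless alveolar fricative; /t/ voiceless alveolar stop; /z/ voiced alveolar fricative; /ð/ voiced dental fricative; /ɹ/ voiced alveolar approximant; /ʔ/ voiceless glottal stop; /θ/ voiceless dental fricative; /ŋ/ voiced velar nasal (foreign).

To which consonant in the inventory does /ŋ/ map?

/n/ is closest: same manner (nasal), place distance 3 (velar→alveolar), same voicing; total 3. Next closest is /j/ at distance 5.

n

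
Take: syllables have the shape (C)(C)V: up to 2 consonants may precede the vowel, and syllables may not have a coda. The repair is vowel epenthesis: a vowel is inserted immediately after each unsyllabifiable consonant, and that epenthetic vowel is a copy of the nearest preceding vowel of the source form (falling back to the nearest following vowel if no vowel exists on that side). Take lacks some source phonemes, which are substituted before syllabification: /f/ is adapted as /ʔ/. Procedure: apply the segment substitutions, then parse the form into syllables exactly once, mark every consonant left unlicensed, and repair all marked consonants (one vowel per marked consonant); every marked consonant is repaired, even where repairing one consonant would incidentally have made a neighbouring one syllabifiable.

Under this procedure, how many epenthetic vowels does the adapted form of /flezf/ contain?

After substitution the input is /ʔlezʔ/.
The unsyllabifiable consonants are /z/, /ʔ/; each receives one epenthetic vowel.

2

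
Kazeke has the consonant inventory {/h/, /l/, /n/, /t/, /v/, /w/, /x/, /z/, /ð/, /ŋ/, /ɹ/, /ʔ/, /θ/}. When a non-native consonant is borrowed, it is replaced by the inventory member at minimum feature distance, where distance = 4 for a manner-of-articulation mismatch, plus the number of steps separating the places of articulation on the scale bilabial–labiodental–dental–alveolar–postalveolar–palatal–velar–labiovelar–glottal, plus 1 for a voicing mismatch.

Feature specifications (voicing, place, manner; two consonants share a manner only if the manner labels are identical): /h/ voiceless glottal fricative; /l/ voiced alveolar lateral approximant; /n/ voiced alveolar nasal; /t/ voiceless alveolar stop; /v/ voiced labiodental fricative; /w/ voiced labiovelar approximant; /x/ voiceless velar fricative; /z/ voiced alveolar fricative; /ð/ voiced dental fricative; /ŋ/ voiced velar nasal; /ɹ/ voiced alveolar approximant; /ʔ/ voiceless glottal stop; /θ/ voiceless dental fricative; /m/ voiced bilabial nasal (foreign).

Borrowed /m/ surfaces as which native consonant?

/n/ is closest: same manner (nasal), place distance 3 (bilabial→alveolar), same voicing; total 3. Next closest is /v/ at distance 5.

n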